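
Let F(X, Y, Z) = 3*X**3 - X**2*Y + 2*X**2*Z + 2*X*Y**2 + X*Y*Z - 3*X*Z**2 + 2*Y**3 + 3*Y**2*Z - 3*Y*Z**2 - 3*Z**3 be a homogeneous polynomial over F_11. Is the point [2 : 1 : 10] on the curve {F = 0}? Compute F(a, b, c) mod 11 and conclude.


F(2,1,10) ≡ 7 (mod 11); P is NOT on the curve.

Evaluate F(2, 1, 10) term-by-term (mod 11).
  3*X**3 ↦ 3·8·1·1 = 24
  -X**2*Y ↦ -1·4·1·1 = -4
  2*X**2*Z ↦ 2·4·1·10 = 80
  2*X*Y**2 ↦ 2·2·1·1 = 4
  X*Y*Z ↦ 1·2·1·10 = 20
  -3*X*Z**2 ↦ -3·2·1·100 = -600
  2*Y**3 ↦ 2·1·1·1 = 2
  3*Y**2*Z ↦ 3·1·1·10 = 30
  -3*Y*Z**2 ↦ -3·1·1·100 = -300
  -3*Z**3 ↦ -3·1·1·1000 = -3000
Sum: F(2, 1, 10) = (24) + (-4) + (80) + (4) + (20) + (-600) + (2) + (30) + (-300) + (-3000) = -3744.
Reducing mod 11: -3744 ≡ 7 (mod 11).
Since F(a, b, c) ≡ 7 ≠ 0 (mod 11), P does NOT lie on the curve.


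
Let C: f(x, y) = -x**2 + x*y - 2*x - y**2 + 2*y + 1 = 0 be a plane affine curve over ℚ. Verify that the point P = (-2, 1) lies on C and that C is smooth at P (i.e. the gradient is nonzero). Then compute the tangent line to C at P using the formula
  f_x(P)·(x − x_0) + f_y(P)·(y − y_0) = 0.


Tangent line at P: 3*x - 2*y + 8 = 0.

Step 1: f(-2, 1) = 0, so P lies on C.
Step 2: partial derivatives
  f_x(x, y) = -2*x + y - 2, f_y(x, y) = x - 2*y + 2.
  f_x(P) = 3, f_y(P) = -2 (gradient nonzero, so P is smooth).
Step 3: tangent line at P: 3·(x − -2) + -2·(y − 1) = 0.
Expanding: 3*x - 2*y + 8 = 0.


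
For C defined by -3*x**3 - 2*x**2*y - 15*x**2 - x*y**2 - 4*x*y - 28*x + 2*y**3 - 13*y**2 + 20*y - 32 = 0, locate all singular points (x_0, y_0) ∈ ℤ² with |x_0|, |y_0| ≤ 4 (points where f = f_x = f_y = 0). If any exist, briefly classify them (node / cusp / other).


Singular points: {(-2, 2)}; classification: node.

Compute partial derivatives:
  f_x = -9*x**2 - 4*x*y - 30*x - y**2 - 4*y - 28.
  f_y = -2*x**2 - 2*x*y - 4*x + 6*y**2 - 26*y + 20.
Scan x_0 ∈ {−4, ..., 4}. For each x_0, f_y(x_0, y) is a polynomial in y; find its integer roots y ∈ {−4, ..., 4}, then test f_x and f at those candidates.
  x = -4: f_y(-4, y) = 6*y**2 - 18*y + 4; no integer root y with |y| ≤ 4.
  x = -3: f_y(-3, y) = 6*y**2 - 20*y + 14; vanishes at y ∈ {1}. (-3, 1): f_x = -12 ≠ 0.
  x = -2: f_y(-2, y) = 6*y**2 - 22*y + 20; vanishes at y ∈ {2}. (-2, 2): f_x = 0, f = 0 — SINGULAR.
  x = -1: f_y(-1, y) = 6*y**2 - 24*y + 22; no integer root y with |y| ≤ 4.
  x = 0: f_y(0, y) = 6*y**2 - 26*y + 20; vanishes at y ∈ {1}. (0, 1): f_x = -33 ≠ 0.
  x = 1: f_y(1, y) = 6*y**2 - 28*y + 14; no integer root y with |y| ≤ 4.
  x = 2: f_y(2, y) = 6*y**2 - 30*y + 4; no integer root y with |y| ≤ 4.
  x = 3: f_y(3, y) = 6*y**2 - 32*y - 10; no integer root y with |y| ≤ 4.
  x = 4: f_y(4, y) = 6*y**2 - 34*y - 28; no integer root y with |y| ≤ 4.
Only singular point on the grid: (-2, 2).
Classify: substitute x = -2 + u, y = 2 + v and expand: f = -3*u**3 - 2*u**2*v - u**2 - u*v**2 + 2*v**3 + v**2.
No constant or linear terms (consistent with a singular point). Quadratic part: -u**2 + v**2. Cubic part: -3*u**3 - 2*u**2*v - u*v**2 + 2*v**3.
The quadratic part v**2 - u**2 = (v − u)(v + u) splits into two distinct linear factors, so there are two distinct tangent lines y − 2 = ±(x − -2) — this is a node (ordinary double point).
Classification: node.


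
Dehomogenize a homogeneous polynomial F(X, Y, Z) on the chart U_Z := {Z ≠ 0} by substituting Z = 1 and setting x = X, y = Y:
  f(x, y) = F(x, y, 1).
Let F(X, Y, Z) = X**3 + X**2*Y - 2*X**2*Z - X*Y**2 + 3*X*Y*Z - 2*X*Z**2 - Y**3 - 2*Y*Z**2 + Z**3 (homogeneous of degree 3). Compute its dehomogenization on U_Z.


f(x, y) = x**3 + x**2*y - 2*x**2 - x*y**2 + 3*x*y - 2*x - y**3 - 2*y + 1

On U_Z we set Z = 1. Each monomial c·X^i·Y^j·Z^k in F becomes c·x^i·y^j·1^k = c·x^i·y^j.
Substituting Z = 1: F(X, Y, 1) = x**3 + x**2*y - 2*x**2 - x*y**2 + 3*x*y - 2*x - y**3 - 2*y + 1.
Note: deg(f) ≤ deg(F) = 3; strict inequality happens when F is divisible by Z (lost terms).


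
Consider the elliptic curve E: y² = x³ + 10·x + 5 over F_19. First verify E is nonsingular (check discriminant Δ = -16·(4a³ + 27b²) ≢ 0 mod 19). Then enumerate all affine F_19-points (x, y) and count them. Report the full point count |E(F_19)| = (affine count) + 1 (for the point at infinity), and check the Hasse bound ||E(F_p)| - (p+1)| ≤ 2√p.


Affine points = {(0, 9), (0, 10), (1, 4), (1, 15), (3, 9), (3, 10), (5, 3), (5, 16), (7, 0), (9, 8), (9, 11), (14, 1), (14, 18), (16, 9), (16, 10)}; affine count = 15; |E(F_19)| = 16.

Discriminant check: Δ ∝ 4a³ + 27b² = 4·10³ + 27·5² = 4·1000 + 27·25 ≡ 1 (mod 19). Nonzero ⇒ E is nonsingular.
For each x ∈ F_19, compute rhs = x³ + 10·x + 5 mod 19, then count y ∈ F_19 with y² ≡ rhs.
  x = 0: rhs = 5, matching y values: 9, 10 (2 points).
  x = 1: rhs = 16, matching y values: 4, 15 (2 points).
  x = 2: rhs = 14, matching y values: none (0 points).
  x = 3: rhs = 5, matching y values: 9, 10 (2 points).
  x = 4: rhs = 14, matching y values: none (0 points).
  x = 5: rhs = 9, matching y values: 3, 16 (2 points).
  x = 6: rhs = 15, matching y values: none (0 points).
  x = 7: rhs = 0, matching y values: 0 (1 points).
  x = 8: rhs = 8, matching y values: none (0 points).
  x = 9: rhs = 7, matching y values: 8, 11 (2 points).
  x = 10: rhs = 3, matching y values: none (0 points).
  x = 11: rhs = 2, matching y values: none (0 points).
  x = 12: rhs = 10, matching y values: none (0 points).
  x = 13: rhs = 14, matching y values: none (0 points).
  x = 14: rhs = 1, matching y values: 1, 18 (2 points).
  x = 15: rhs = 15, matching y values: none (0 points).
  x = 16: rhs = 5, matching y values: 9, 10 (2 points).
  x = 17: rhs = 15, matching y values: none (0 points).
  x = 18: rhs = 13, matching y values: none (0 points).
Total affine count: 15.
Full point count |E(F_19)| = 15 + 1 = 16.
Hasse bound: |16 − (19+1)| = |-4| = 4 ≤ 2√19 ≈ 8.7178 ✓.


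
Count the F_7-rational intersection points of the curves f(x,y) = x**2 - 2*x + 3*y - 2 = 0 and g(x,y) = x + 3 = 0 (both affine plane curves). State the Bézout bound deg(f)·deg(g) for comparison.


Common zeros: {(4, 5)}; count = 1; Bézout bound = 2.

deg(f) = 2, deg(g) = 1, so Bézout bound = 2.
Scan x ∈ F_7. For each x, list the y ∈ F_7 with f(x, y) ≡ 0 and those with g(x, y) ≡ 0 (mod 7); the common zeros in that column are the intersection.
  x = 0: f ≡ 0 at y ∈ {3}; g ≡ 0 at y ∈ ∅; common: ∅.
  x = 1: f ≡ 0 at y ∈ {1}; g ≡ 0 at y ∈ ∅; common: ∅.
  x = 2: f ≡ 0 at y ∈ {3}; g ≡ 0 at y ∈ ∅; common: ∅.
  x = 3: f ≡ 0 at y ∈ {2}; g ≡ 0 at y ∈ ∅; common: ∅.
  x = 4: f ≡ 0 at y ∈ {5}; g ≡ 0 at y ∈ {0, 1, 2, 3, 4, 5, 6}; common: {5}.
  x = 5: f ≡ 0 at y ∈ {5}; g ≡ 0 at y ∈ ∅; common: ∅.
  x = 6: f ≡ 0 at y ∈ {2}; g ≡ 0 at y ∈ ∅; common: ∅.
Collecting: common zeros = {(4, 5)}, so the count is 1.
Comparison with the Bézout bound: 1 ≤ 2 = deg(f)·deg(g), as expected for curves with no common component (the affine F_7-count falls short of the bound because intersections may lie at infinity, over extension fields, or carry multiplicity).


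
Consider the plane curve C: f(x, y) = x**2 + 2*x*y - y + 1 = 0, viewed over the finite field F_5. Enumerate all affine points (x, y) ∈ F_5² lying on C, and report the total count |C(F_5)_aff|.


Affine F_5-points: {(0, 1), (1, 3), (2, 0), (3, 0), (3, 1), (3, 2), (3, 3), (3, 4), (4, 4)}; count = 9.

For each of the 25 pairs (x, y) ∈ F_5², evaluate f(x, y) mod 5. Record the zeros.
  x = 0: [0↦1, 1↦0, 2↦4, 3↦3, 4↦2]  zeros at y ∈ {1}
  x = 1: [0↦2, 1↦3, 2↦4, 3↦0, 4↦1]  zeros at y ∈ {3}
  x = 2: [0↦0, 1↦3, 2↦1, 3↦4, 4↦2]  zeros at y ∈ {0}
  x = 3: [0↦0, 1↦0, 2↦0, 3↦0, 4↦0]  zeros at y ∈ {0, 1, 2, 3, 4}
  x = 4: [0↦2, 1↦4, 2↦1, 3↦3, 4↦0]  zeros at y ∈ {4}
Collecting zeros: affine points = {(0, 1), (1, 3), (2, 0), (3, 0), (3, 1), (3, 2), (3, 3), (3, 4), (4, 4)}.
Total count |C(F_5)_aff| = 9.


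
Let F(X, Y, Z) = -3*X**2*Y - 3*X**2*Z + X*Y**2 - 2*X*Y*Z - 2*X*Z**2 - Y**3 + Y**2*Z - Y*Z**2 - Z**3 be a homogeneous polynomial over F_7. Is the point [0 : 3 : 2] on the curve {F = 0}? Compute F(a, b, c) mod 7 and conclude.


F(0,3,2) ≡ 6 (mod 7); P is NOT on the curve.

Evaluate F(0, 3, 2) term-by-term (mod 7).
  -3*X**2*Y ↦ -3·0·3·1 = 0
  -3*X**2*Z ↦ -3·0·1·2 = 0
  X*Y**2 ↦ 1·0·9·1 = 0
  -2*X*Y*Z ↦ -2·0·3·2 = 0
  -2*X*Z**2 ↦ -2·0·1·4 = 0
  -Y**3 ↦ -1·1·27·1 = -27
  Y**2*Z ↦ 1·1·9·2 = 18
  -Y*Z**2 ↦ -1·1·3·4 = -12
  -Z**3 ↦ -1·1·1·8 = -8
Sum: F(0, 3, 2) = (0) + (0) + (0) + (0) + (0) + (-27) + (18) + (-12) + (-8) = -29.
Reducing mod 7: -29 ≡ 6 (mod 7).
Since F(a, b, c) ≡ 6 ≠ 0 (mod 7), P does NOT lie on the curve.


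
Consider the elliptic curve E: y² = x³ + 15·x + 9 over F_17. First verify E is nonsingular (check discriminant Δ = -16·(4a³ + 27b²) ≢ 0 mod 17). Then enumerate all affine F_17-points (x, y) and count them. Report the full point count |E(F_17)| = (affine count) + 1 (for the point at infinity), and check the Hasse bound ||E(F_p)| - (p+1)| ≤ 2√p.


Affine points = {(0, 3), (0, 14), (1, 5), (1, 12), (2, 8), (2, 9), (3, 8), (3, 9), (6, 3), (6, 14), (7, 7), (7, 10), (11, 3), (11, 14), (12, 8), (12, 9), (13, 2), (13, 15)}; affine count = 18; |E(F_17)| = 19.

Discriminant check: Δ ∝ 4a³ + 27b² = 4·15³ + 27·9² = 4·3375 + 27·81 ≡ 13 (mod 17). Nonzero ⇒ E is nonsingular.
For each x ∈ F_17, compute rhs = x³ + 15·x + 9 mod 17, then count y ∈ F_17 with y² ≡ rhs.
  x = 0: rhs = 9, matching y values: 3, 14 (2 points).
  x = 1: rhs = 8, matching y values: 5, 12 (2 points).
  x = 2: rhs = 13, matching y values: 8, 9 (2 points).
  x = 3: rhs = 13, matching y values: 8, 9 (2 points).
  x = 4: rhs = 14, matching y values: none (0 points).
  x = 5: rhs = 5, matching y values: none (0 points).
  x = 6: rhs = 9, matching y values: 3, 14 (2 points).
  x = 7: rhs = 15, matching y values: 7, 10 (2 points).
  x = 8: rhs = 12, matching y values: none (0 points).
  x = 9: rhs = 6, matching y values: none (0 points).
  x = 10: rhs = 3, matching y values: none (0 points).
  x = 11: rhs = 9, matching y values: 3, 14 (2 points).
  x = 12: rhs = 13, matching y values: 8, 9 (2 points).
  x = 13: rhs = 4, matching y values: 2, 15 (2 points).
  x = 14: rhs = 5, matching y values: none (0 points).
  x = 15: rhs = 5, matching y values: none (0 points).
  x = 16: rhs = 10, matching y values: none (0 points).
Total affine count: 18.
Full point count |E(F_17)| = 18 + 1 = 19.
Hasse bound: |19 − (17+1)| = |1| = 1 ≤ 2√17 ≈ 8.2462 ✓.


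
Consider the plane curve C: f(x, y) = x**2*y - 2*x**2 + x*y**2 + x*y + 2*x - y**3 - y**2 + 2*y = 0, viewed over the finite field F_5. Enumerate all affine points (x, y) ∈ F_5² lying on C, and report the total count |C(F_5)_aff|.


Affine F_5-points: {(0, 0), (0, 1), (0, 3), (1, 0), (1, 2), (1, 3), (2, 4), (4, 1)}; count = 8.

For each of the 25 pairs (x, y) ∈ F_5², evaluate f(x, y) mod 5. Record the zeros.
  x = 0: [0↦0, 1↦0, 2↦2, 3↦0, 4↦3]  zeros at y ∈ {0, 1, 3}
  x = 1: [0↦0, 1↦3, 2↦0, 3↦0, 4↦2]  zeros at y ∈ {0, 2, 3}
  x = 2: [0↦1, 1↦4, 2↦3, 3↦2, 4↦0]  zeros at y ∈ {4}
  x = 3: [0↦3, 1↦3, 2↦1, 3↦1, 4↦2]  zeros at y ∈ ∅
  x = 4: [0↦1, 1↦0, 2↦4, 3↦2, 4↦3]  zeros at y ∈ {1}
Collecting zeros: affine points = {(0, 0), (0, 1), (0, 3), (1, 0), (1, 2), (1, 3), (2, 4), (4, 1)}.
Total count |C(F_5)_aff| = 8.


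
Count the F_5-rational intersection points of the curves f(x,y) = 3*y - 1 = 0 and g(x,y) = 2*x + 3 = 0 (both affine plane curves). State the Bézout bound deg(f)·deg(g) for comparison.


Common zeros: {(1, 2)}; count = 1; Bézout bound = 1.

deg(f) = 1, deg(g) = 1, so Bézout bound = 1.
Scan x ∈ F_5. For each x, list the y ∈ F_5 with f(x, y) ≡ 0 and those with g(x, y) ≡ 0 (mod 5); the common zeros in that column are the intersection.
  x = 0: f ≡ 0 at y ∈ {2}; g ≡ 0 at y ∈ ∅; common: ∅.
  x = 1: f ≡ 0 at y ∈ {2}; g ≡ 0 at y ∈ {0, 1, 2, 3, 4}; common: {2}.
  x = 2: f ≡ 0 at y ∈ {2}; g ≡ 0 at y ∈ ∅; common: ∅.
  x = 3: f ≡ 0 at y ∈ {2}; g ≡ 0 at y ∈ ∅; common: ∅.
  x = 4: f ≡ 0 at y ∈ {2}; g ≡ 0 at y ∈ ∅; common: ∅.
Collecting: common zeros = {(1, 2)}, so the count is 1.
Comparison with the Bézout bound: 1 ≤ 1 = deg(f)·deg(g), as expected for curves with no common component (the bound is attained).


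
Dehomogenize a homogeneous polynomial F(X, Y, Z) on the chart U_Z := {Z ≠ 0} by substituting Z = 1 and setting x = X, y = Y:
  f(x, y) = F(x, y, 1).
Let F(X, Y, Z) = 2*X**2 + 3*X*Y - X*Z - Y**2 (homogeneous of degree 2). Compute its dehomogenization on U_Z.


f(x, y) = 2*x**2 + 3*x*y - x - y**2

On U_Z we set Z = 1. Each monomial c·X^i·Y^j·Z^k in F becomes c·x^i·y^j·1^k = c·x^i·y^j.
Substituting Z = 1: F(X, Y, 1) = 2*x**2 + 3*x*y - x - y**2.
Note: deg(f) ≤ deg(F) = 2; strict inequality happens when F is divisible by Z (lost terms).


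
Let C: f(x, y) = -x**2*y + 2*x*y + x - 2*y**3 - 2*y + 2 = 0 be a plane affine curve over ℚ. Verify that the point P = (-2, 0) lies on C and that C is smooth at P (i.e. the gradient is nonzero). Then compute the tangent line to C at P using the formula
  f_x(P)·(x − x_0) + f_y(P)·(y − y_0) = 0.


Tangent line at P: x - 10*y + 2 = 0.

Step 1: f(-2, 0) = 0, so P lies on C.
Step 2: partial derivatives
  f_x(x, y) = -2*x*y + 2*y + 1, f_y(x, y) = -x**2 + 2*x - 6*y**2 - 2.
  f_x(P) = 1, f_y(P) = -10 (gradient nonzero, so P is smooth).
Step 3: tangent line at P: 1·(x − -2) + -10·(y − 0) = 0.
Expanding: x - 10*y + 2 = 0.


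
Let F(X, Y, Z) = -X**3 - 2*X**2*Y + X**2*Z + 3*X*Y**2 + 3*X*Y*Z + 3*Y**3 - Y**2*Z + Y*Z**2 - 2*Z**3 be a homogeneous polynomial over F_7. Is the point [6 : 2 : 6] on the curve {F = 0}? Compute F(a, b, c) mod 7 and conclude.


F(6,2,6) ≡ 1 (mod 7); P is NOT on the curve.

Evaluate F(6, 2, 6) term-by-term (mod 7).
  -X**3 ↦ -1·216·1·1 = -216
  -2*X**2*Y ↦ -2·36·2·1 = -144
  X**2*Z ↦ 1·36·1·6 = 216
  3*X*Y**2 ↦ 3·6·4·1 = 72
  3*X*Y*Z ↦ 3·6·2·6 = 216
  3*Y**3 ↦ 3·1·8·1 = 24
  -Y**2*Z ↦ -1·1·4·6 = -24
  Y*Z**2 ↦ 1·1·2·36 = 72
  -2*Z**3 ↦ -2·1·1·216 = -432
Sum: F(6, 2, 6) = (-216) + (-144) + (216) + (72) + (216) + (24) + (-24) + (72) + (-432) = -216.
Reducing mod 7: -216 ≡ 1 (mod 7).
Since F(a, b, c) ≡ 1 ≠ 0 (mod 7), P does NOT lie on the curve.


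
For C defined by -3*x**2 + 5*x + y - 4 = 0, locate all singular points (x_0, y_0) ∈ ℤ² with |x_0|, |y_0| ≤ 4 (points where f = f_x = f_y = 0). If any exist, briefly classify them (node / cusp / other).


No singular points in the scanned grid; C is smooth there.

Compute partial derivatives:
  f_x = 5 - 6*x.
  f_y = 1.
f_y = 1 is a nonzero constant, so f_y never vanishes: no point (x, y) can satisfy f = f_x = f_y = 0. In particular no (x, y) ∈ {−4, ..., 4}² is singular; the curve is smooth.


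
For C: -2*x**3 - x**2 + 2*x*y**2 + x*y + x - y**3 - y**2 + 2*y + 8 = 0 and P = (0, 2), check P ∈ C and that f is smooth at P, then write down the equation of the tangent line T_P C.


Tangent line at P: 11*x - 14*y + 28 = 0.

Step 1: f(0, 2) = 0, so P lies on C.
Step 2: partial derivatives
  f_x(x, y) = -6*x**2 - 2*x + 2*y**2 + y + 1, f_y(x, y) = 4*x*y + x - 3*y**2 - 2*y + 2.
  f_x(P) = 11, f_y(P) = -14 (gradient nonzero, so P is smooth).
Step 3: tangent line at P: 11·(x − 0) + -14·(y − 2) = 0.
Expanding: 11*x - 14*y + 28 = 0.


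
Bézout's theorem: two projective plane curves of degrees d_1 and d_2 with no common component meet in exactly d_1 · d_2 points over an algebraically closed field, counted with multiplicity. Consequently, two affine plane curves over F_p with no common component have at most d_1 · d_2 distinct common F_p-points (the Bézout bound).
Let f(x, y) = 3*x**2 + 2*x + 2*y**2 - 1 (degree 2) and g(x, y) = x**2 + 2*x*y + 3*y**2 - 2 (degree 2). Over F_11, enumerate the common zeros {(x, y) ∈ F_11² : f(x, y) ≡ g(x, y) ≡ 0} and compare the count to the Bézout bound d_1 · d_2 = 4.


Common zeros: ∅; count = 0; Bézout bound = 4.

deg(f) = 2, deg(g) = 2, so Bézout bound = 4.
Scan x ∈ F_11. For each x, list the y ∈ F_11 with f(x, y) ≡ 0 and those with g(x, y) ≡ 0 (mod 11); the common zeros in that column are the intersection.
  x = 0: f ≡ 0 at y ∈ ∅; g ≡ 0 at y ∈ ∅; common: ∅.
  x = 1: f ≡ 0 at y ∈ {3, 8}; g ≡ 0 at y ∈ {4, 10}; common: ∅.
  x = 2: f ≡ 0 at y ∈ {3, 8}; g ≡ 0 at y ∈ {2, 4}; common: ∅.
  x = 3: f ≡ 0 at y ∈ ∅; g ≡ 0 at y ∈ ∅; common: ∅.
  x = 4: f ≡ 0 at y ∈ {0}; g ≡ 0 at y ∈ ∅; common: ∅.
  x = 5: f ≡ 0 at y ∈ ∅; g ≡ 0 at y ∈ {2}; common: ∅.
  x = 6: f ≡ 0 at y ∈ {1, 10}; g ≡ 0 at y ∈ {9}; common: ∅.
  x = 7: f ≡ 0 at y ∈ ∅; g ≡ 0 at y ∈ ∅; common: ∅.
  x = 8: f ≡ 0 at y ∈ {1, 10}; g ≡ 0 at y ∈ ∅; common: ∅.
  x = 9: f ≡ 0 at y ∈ ∅; g ≡ 0 at y ∈ {7, 9}; common: ∅.
  x = 10: f ≡ 0 at y ∈ {0}; g ≡ 0 at y ∈ {1, 7}; common: ∅.
Collecting: common zeros = ∅, so the count is 0.
Comparison with the Bézout bound: 0 ≤ 4 = deg(f)·deg(g), as expected for curves with no common component (the affine F_11-count falls short of the bound because intersections may lie at infinity, over extension fields, or carry multiplicity).


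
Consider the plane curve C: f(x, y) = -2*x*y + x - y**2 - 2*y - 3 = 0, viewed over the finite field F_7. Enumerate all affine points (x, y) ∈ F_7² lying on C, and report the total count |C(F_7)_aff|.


Affine F_7-points: {(1, 1), (1, 2), (2, 3), (2, 5), (3, 0), (3, 6)}; count = 6.

For each of the 49 pairs (x, y) ∈ F_7², evaluate f(x, y) mod 7. Record the zeros.
  x = 0: [0↦4, 1↦1, 2↦3, 3↦3, 4↦1, 5↦4, 6↦5]  zeros at y ∈ ∅
  x = 1: [0↦5, 1↦0, 2↦0, 3↦5, 4↦1, 5↦2, 6↦1]  zeros at y ∈ {1, 2}
  x = 2: [0↦6, 1↦6, 2↦4, 3↦0, 4↦1, 5↦0, 6↦4]  zeros at y ∈ {3, 5}
  x = 3: [0↦0, 1↦5, 2↦1, 3↦2, 4↦1, 5↦5, 6↦0]  zeros at y ∈ {0, 6}
  x = 4: [0↦1, 1↦4, 2↦5, 3↦4, 4↦1, 5↦3, 6↦3]  zeros at y ∈ ∅
  x = 5: [0↦2, 1↦3, 2↦2, 3↦6, 4↦1, 5↦1, 6↦6]  zeros at y ∈ ∅
  x = 6: [0↦3, 1↦2, 2↦6, 3↦1, 4↦1, 5↦6, 6↦2]  zeros at y ∈ ∅
Collecting zeros: affine points = {(1, 1), (1, 2), (2, 3), (2, 5), (3, 0), (3, 6)}.
Total count |C(F_7)_aff| = 6.


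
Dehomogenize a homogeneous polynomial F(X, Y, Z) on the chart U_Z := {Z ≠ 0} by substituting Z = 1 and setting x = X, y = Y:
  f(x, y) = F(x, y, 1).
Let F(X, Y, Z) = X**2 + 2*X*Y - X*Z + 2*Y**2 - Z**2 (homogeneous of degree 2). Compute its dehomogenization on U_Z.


f(x, y) = x**2 + 2*x*y - x + 2*y**2 - 1

On U_Z we set Z = 1. Each monomial c·X^i·Y^j·Z^k in F becomes c·x^i·y^j·1^k = c·x^i·y^j.
Substituting Z = 1: F(X, Y, 1) = x**2 + 2*x*y - x + 2*y**2 - 1.
Note: deg(f) ≤ deg(F) = 2; strict inequality happens when F is divisible by Z (lost terms).


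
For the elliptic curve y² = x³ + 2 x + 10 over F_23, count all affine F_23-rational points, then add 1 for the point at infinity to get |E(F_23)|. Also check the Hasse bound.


Affine points = {(1, 6), (1, 17), (4, 6), (4, 17), (6, 10), (6, 13), (8, 3), (8, 20), (10, 8), (10, 15), (11, 11), (11, 12), (13, 5), (13, 18), (17, 9), (17, 14), (18, 6), (18, 17), (20, 0)}; affine count = 19; |E(F_23)| = 20.

Discriminant check: Δ ∝ 4a³ + 27b² = 4·2³ + 27·10² = 4·8 + 27·100 ≡ 18 (mod 23). Nonzero ⇒ E is nonsingular.
For each x ∈ F_23, compute rhs = x³ + 2·x + 10 mod 23, then count y ∈ F_23 with y² ≡ rhs.
  x = 0: rhs = 10, matching y values: none (0 points).
  x = 1: rhs = 13, matching y values: 6, 17 (2 points).
  x = 2: rhs = 22, matching y values: none (0 points).
  x = 3: rhs = 20, matching y values: none (0 points).
  x = 4: rhs = 13, matching y values: 6, 17 (2 points).
  x = 5: rhs = 7, matching y values: none (0 points).
  x = 6: rhs = 8, matching y values: 10, 13 (2 points).
  x = 7: rhs = 22, matching y values: none (0 points).
  x = 8: rhs = 9, matching y values: 3, 20 (2 points).
  x = 9: rhs = 21, matching y values: none (0 points).
  x = 10: rhs = 18, matching y values: 8, 15 (2 points).
  x = 11: rhs = 6, matching y values: 11, 12 (2 points).
  x = 12: rhs = 14, matching y values: none (0 points).
  x = 13: rhs = 2, matching y values: 5, 18 (2 points).
  x = 14: rhs = 22, matching y values: none (0 points).
  x = 15: rhs = 11, matching y values: none (0 points).
  x = 16: rhs = 21, matching y values: none (0 points).
  x = 17: rhs = 12, matching y values: 9, 14 (2 points).
  x = 18: rhs = 13, matching y values: 6, 17 (2 points).
  x = 19: rhs = 7, matching y values: none (0 points).
  x = 20: rhs = 0, matching y values: 0 (1 points).
  x = 21: rhs = 21, matching y values: none (0 points).
  x = 22: rhs = 7, matching y values: none (0 points).
Total affine count: 19.
Full point count |E(F_23)| = 19 + 1 = 20.
Hasse bound: |20 − (23+1)| = |-4| = 4 ≤ 2√23 ≈ 9.5917 ✓.


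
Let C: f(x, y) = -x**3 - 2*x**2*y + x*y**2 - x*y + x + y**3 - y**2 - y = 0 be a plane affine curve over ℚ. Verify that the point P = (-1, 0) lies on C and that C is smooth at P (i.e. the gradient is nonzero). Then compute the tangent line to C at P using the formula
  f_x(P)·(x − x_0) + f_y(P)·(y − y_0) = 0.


Tangent line at P: -2*x - 2*y - 2 = 0.

Step 1: f(-1, 0) = 0, so P lies on C.
Step 2: partial derivatives
  f_x(x, y) = -3*x**2 - 4*x*y + y**2 - y + 1, f_y(x, y) = -2*x**2 + 2*x*y - x + 3*y**2 - 2*y - 1.
  f_x(P) = -2, f_y(P) = -2 (gradient nonzero, so P is smooth).
Step 3: tangent line at P: -2·(x − -1) + -2·(y − 0) = 0.
Expanding: -2*x - 2*y - 2 = 0.


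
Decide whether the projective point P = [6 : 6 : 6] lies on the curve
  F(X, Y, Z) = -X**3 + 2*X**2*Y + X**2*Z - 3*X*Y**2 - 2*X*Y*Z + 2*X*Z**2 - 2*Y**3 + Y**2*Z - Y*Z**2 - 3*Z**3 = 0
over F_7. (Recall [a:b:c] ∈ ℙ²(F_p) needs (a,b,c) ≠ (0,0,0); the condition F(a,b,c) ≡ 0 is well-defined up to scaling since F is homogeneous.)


F(6,6,6) ≡ 6 (mod 7); P is NOT on the curve.

Evaluate F(6, 6, 6) term-by-term (mod 7).
  -X**3 ↦ -1·216·1·1 = -216
  2*X**2*Y ↦ 2·36·6·1 = 432
  X**2*Z ↦ 1·36·1·6 = 216
  -3*X*Y**2 ↦ -3·6·36·1 = -648
  -2*X*Y*Z ↦ -2·6·6·6 = -432
  2*X*Z**2 ↦ 2·6·1·36 = 432
  -2*Y**3 ↦ -2·1·216·1 = -432
  Y**2*Z ↦ 1·1·36·6 = 216
  -Y*Z**2 ↦ -1·1·6·36 = -216
  -3*Z**3 ↦ -3·1·1·216 = -648
Sum: F(6, 6, 6) = (-216) + (432) + (216) + (-648) + (-432) + (432) + (-432) + (216) + (-216) + (-648) = -1296.
Reducing mod 7: -1296 ≡ 6 (mod 7).
Since F(a, b, c) ≡ 6 ≠ 0 (mod 7), P does NOT lie on the curve.


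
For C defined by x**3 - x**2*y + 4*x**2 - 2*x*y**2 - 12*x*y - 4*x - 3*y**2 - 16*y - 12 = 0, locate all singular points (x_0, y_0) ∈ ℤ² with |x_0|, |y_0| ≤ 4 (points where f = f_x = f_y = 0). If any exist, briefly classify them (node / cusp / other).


Singular points: {(-2, -2)}; classification: cusp.

Compute partial derivatives:
  f_x = 3*x**2 - 2*x*y + 8*x - 2*y**2 - 12*y - 4.
  f_y = -x**2 - 4*x*y - 12*x - 6*y - 16.
Scan x_0 ∈ {−4, ..., 4}. For each x_0, f_y(x_0, y) is a polynomial in y; find its integer roots y ∈ {−4, ..., 4}, then test f_x and f at those candidates.
  x = -4: f_y(-4, y) = 10*y + 16; no integer root y with |y| ≤ 4.
  x = -3: f_y(-3, y) = 6*y + 11; no integer root y with |y| ≤ 4.
  x = -2: f_y(-2, y) = 2*y + 4; vanishes at y ∈ {-2}. (-2, -2): f_x = 0, f = 0 — SINGULAR.
  x = -1: f_y(-1, y) = -2*y - 5; no integer root y with |y| ≤ 4.
  x = 0: f_y(0, y) = -6*y - 16; no integer root y with |y| ≤ 4.
  x = 1: f_y(1, y) = -10*y - 29; no integer root y with |y| ≤ 4.
  x = 2: f_y(2, y) = -14*y - 44; no integer root y with |y| ≤ 4.
  x = 3: f_y(3, y) = -18*y - 61; no integer root y with |y| ≤ 4.
  x = 4: f_y(4, y) = -22*y - 80; no integer root y with |y| ≤ 4.
Only singular point on the grid: (-2, -2).
Classify: substitute x = -2 + u, y = -2 + v and expand: f = u**3 - u**2*v - 2*u*v**2 + v**2.
No constant or linear terms (consistent with a singular point). Quadratic part: v**2. Cubic part: u**3 - u**2*v - 2*u*v**2.
The quadratic part v**2 is a perfect square, so there is a single (double) tangent line v = 0, i.e. y = -2. Restricting the cubic part to that line (v = 0) leaves u**3 ≠ 0, so f is not divisible by v and the branch is v² ≈ -u**3 to lowest order — this is a cusp.
Classification: cusp.


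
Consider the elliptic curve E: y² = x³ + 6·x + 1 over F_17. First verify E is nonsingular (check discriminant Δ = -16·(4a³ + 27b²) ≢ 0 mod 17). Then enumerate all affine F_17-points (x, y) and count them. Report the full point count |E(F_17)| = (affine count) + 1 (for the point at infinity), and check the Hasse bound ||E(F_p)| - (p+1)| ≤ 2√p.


Affine points = {(0, 1), (0, 16), (1, 5), (1, 12), (2, 2), (2, 15), (4, 2), (4, 15), (6, 7), (6, 10), (8, 0), (9, 6), (9, 11), (11, 2), (11, 15), (12, 4), (12, 13), (13, 7), (13, 10), (15, 7), (15, 10)}; affine count = 21; |E(F_17)| = 22.

Discriminant check: Δ ∝ 4a³ + 27b² = 4·6³ + 27·1² = 4·216 + 27·1 ≡ 7 (mod 17). Nonzero ⇒ E is nonsingular.
For each x ∈ F_17, compute rhs = x³ + 6·x + 1 mod 17, then count y ∈ F_17 with y² ≡ rhs.
  x = 0: rhs = 1, matching y values: 1, 16 (2 points).
  x = 1: rhs = 8, matching y values: 5, 12 (2 points).
  x = 2: rhs = 4, matching y values: 2, 15 (2 points).
  x = 3: rhs = 12, matching y values: none (0 points).
  x = 4: rhs = 4, matching y values: 2, 15 (2 points).
  x = 5: rhs = 3, matching y values: none (0 points).
  x = 6: rhs = 15, matching y values: 7, 10 (2 points).
  x = 7: rhs = 12, matching y values: none (0 points).
  x = 8: rhs = 0, matching y values: 0 (1 points).
  x = 9: rhs = 2, matching y values: 6, 11 (2 points).
  x = 10: rhs = 7, matching y values: none (0 points).
  x = 11: rhs = 4, matching y values: 2, 15 (2 points).
  x = 12: rhs = 16, matching y values: 4, 13 (2 points).
  x = 13: rhs = 15, matching y values: 7, 10 (2 points).
  x = 14: rhs = 7, matching y values: none (0 points).
  x = 15: rhs = 15, matching y values: 7, 10 (2 points).
  x = 16: rhs = 11, matching y values: none (0 points).
Total affine count: 21.
Full point count |E(F_17)| = 21 + 1 = 22.
Hasse bound: |22 − (17+1)| = |4| = 4 ≤ 2√17 ≈ 8.2462 ✓.


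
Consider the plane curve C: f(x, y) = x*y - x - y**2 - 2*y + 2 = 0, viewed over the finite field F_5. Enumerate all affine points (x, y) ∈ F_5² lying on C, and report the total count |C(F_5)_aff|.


Affine F_5-points: {(1, 2), (2, 0), (4, 3), (4, 4)}; count = 4.

For each of the 25 pairs (x, y) ∈ F_5², evaluate f(x, y) mod 5. Record the zeros.
  x = 0: [0↦2, 1↦4, 2↦4, 3↦2, 4↦3]  zeros at y ∈ ∅
  x = 1: [0↦1, 1↦4, 2↦0, 3↦4, 4↦1]  zeros at y ∈ {2}
  x = 2: [0↦0, 1↦4, 2↦1, 3↦1, 4↦4]  zeros at y ∈ {0}
  x = 3: [0↦4, 1↦4, 2↦2, 3↦3, 4↦2]  zeros at y ∈ ∅
  x = 4: [0↦3, 1↦4, 2↦3, 3↦0, 4↦0]  zeros at y ∈ {3, 4}
Collecting zeros: affine points = {(1, 2), (2, 0), (4, 3), (4, 4)}.
Total count |C(F_5)_aff| = 4.


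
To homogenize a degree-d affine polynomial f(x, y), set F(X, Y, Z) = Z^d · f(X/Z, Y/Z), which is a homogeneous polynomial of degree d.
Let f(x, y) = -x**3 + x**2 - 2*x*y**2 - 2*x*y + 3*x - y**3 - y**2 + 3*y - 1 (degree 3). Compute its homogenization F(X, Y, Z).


F(X, Y, Z) = -X**3 + X**2*Z - 2*X*Y**2 - 2*X*Y*Z + 3*X*Z**2 - Y**3 - Y**2*Z + 3*Y*Z**2 - Z**3

deg(f) = 3.
Substitute x = X/Z, y = Y/Z into f, then multiply by Z^3.
  monomial -1·x^3·y^0 ↦ -1·X^3·Y^0·Z^0.
  monomial 1·x^2·y^0 ↦ 1·X^2·Y^0·Z^1.
  monomial -2·x^1·y^2 ↦ -2·X^1·Y^2·Z^0.
  monomial -2·x^1·y^1 ↦ -2·X^1·Y^1·Z^1.
  monomial 3·x^1·y^0 ↦ 3·X^1·Y^0·Z^2.
  monomial -1·x^0·y^3 ↦ -1·X^0·Y^3·Z^0.
  monomial -1·x^0·y^2 ↦ -1·X^0·Y^2·Z^1.
  monomial 3·x^0·y^1 ↦ 3·X^0·Y^1·Z^2.
  monomial -1·x^0·y^0 ↦ -1·X^0·Y^0·Z^3.
Collecting: F(X, Y, Z) = -X**3 + X**2*Z - 2*X*Y**2 - 2*X*Y*Z + 3*X*Z**2 - Y**3 - Y**2*Z + 3*Y*Z**2 - Z**3.


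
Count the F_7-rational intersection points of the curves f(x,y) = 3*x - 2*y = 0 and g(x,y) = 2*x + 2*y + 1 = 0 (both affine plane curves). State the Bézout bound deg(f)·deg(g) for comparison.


Common zeros: {(4, 6)}; count = 1; Bézout bound = 1.

deg(f) = 1, deg(g) = 1, so Bézout bound = 1.
Scan x ∈ F_7. For each x, list the y ∈ F_7 with f(x, y) ≡ 0 and those with g(x, y) ≡ 0 (mod 7); the common zeros in that column are the intersection.
  x = 0: f ≡ 0 at y ∈ {0}; g ≡ 0 at y ∈ {3}; common: ∅.
  x = 1: f ≡ 0 at y ∈ {5}; g ≡ 0 at y ∈ {2}; common: ∅.
  x = 2: f ≡ 0 at y ∈ {3}; g ≡ 0 at y ∈ {1}; common: ∅.
  x = 3: f ≡ 0 at y ∈ {1}; g ≡ 0 at y ∈ {0}; common: ∅.
  x = 4: f ≡ 0 at y ∈ {6}; g ≡ 0 at y ∈ {6}; common: {6}.
  x = 5: f ≡ 0 at y ∈ {4}; g ≡ 0 at y ∈ {5}; common: ∅.
  x = 6: f ≡ 0 at y ∈ {2}; g ≡ 0 at y ∈ {4}; common: ∅.
Collecting: common zeros = {(4, 6)}, so the count is 1.
Comparison with the Bézout bound: 1 ≤ 1 = deg(f)·deg(g), as expected for curves with no common component (the bound is attained).


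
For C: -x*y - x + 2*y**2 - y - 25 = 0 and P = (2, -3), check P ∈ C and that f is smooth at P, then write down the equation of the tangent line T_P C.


Tangent line at P: 2*x - 15*y - 49 = 0.

Step 1: f(2, -3) = 0, so P lies on C.
Step 2: partial derivatives
  f_x(x, y) = -y - 1, f_y(x, y) = -x + 4*y - 1.
  f_x(P) = 2, f_y(P) = -15 (gradient nonzero, so P is smooth).
Step 3: tangent line at P: 2·(x − 2) + -15·(y − -3) = 0.
Expanding: 2*x - 15*y - 49 = 0.


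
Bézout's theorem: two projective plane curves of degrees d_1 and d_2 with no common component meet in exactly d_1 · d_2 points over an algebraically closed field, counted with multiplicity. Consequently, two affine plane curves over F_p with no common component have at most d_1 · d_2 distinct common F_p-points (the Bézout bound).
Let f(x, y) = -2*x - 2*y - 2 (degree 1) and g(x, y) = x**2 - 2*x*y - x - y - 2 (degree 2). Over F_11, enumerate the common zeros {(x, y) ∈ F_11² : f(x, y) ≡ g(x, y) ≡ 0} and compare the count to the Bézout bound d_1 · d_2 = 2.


Common zeros: {(4, 6), (10, 0)}; count = 2; Bézout bound = 2.

deg(f) = 1, deg(g) = 2, so Bézout bound = 2.
Scan x ∈ F_11. For each x, list the y ∈ F_11 with f(x, y) ≡ 0 and those with g(x, y) ≡ 0 (mod 11); the common zeros in that column are the intersection.
  x = 0: f ≡ 0 at y ∈ {10}; g ≡ 0 at y ∈ {9}; common: ∅.
  x = 1: f ≡ 0 at y ∈ {9}; g ≡ 0 at y ∈ {3}; common: ∅.
  x = 2: f ≡ 0 at y ∈ {8}; g ≡ 0 at y ∈ {0}; common: ∅.
  x = 3: f ≡ 0 at y ∈ {7}; g ≡ 0 at y ∈ {10}; common: ∅.
  x = 4: f ≡ 0 at y ∈ {6}; g ≡ 0 at y ∈ {6}; common: {6}.
  x = 5: f ≡ 0 at y ∈ {5}; g ≡ 0 at y ∈ ∅; common: ∅.
  x = 6: f ≡ 0 at y ∈ {4}; g ≡ 0 at y ∈ {3}; common: ∅.
  x = 7: f ≡ 0 at y ∈ {3}; g ≡ 0 at y ∈ {10}; common: ∅.
  x = 8: f ≡ 0 at y ∈ {2}; g ≡ 0 at y ∈ {9}; common: ∅.
  x = 9: f ≡ 0 at y ∈ {1}; g ≡ 0 at y ∈ {6}; common: ∅.
  x = 10: f ≡ 0 at y ∈ {0}; g ≡ 0 at y ∈ {0}; common: {0}.
Collecting: common zeros = {(4, 6), (10, 0)}, so the count is 2.
Comparison with the Bézout bound: 2 ≤ 2 = deg(f)·deg(g), as expected for curves with no common component (the bound is attained).


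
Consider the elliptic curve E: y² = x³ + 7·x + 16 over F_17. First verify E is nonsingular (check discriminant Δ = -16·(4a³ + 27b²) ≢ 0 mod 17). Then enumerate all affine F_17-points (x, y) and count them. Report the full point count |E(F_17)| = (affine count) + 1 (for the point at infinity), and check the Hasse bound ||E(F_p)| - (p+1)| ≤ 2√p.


Affine points = {(0, 4), (0, 13), (2, 2), (2, 15), (3, 8), (3, 9), (6, 6), (6, 11), (7, 0), (9, 3), (9, 14), (10, 7), (10, 10), (11, 8), (11, 9), (12, 3), (12, 14), (13, 3), (13, 14), (14, 6), (14, 11), (16, 5), (16, 12)}; affine count = 23; |E(F_17)| = 24.

Discriminant check: Δ ∝ 4a³ + 27b² = 4·7³ + 27·16² = 4·343 + 27·256 ≡ 5 (mod 17). Nonzero ⇒ E is nonsingular.
For each x ∈ F_17, compute rhs = x³ + 7·x + 16 mod 17, then count y ∈ F_17 with y² ≡ rhs.
  x = 0: rhs = 16, matching y values: 4, 13 (2 points).
  x = 1: rhs = 7, matching y values: none (0 points).
  x = 2: rhs = 4, matching y values: 2, 15 (2 points).
  x = 3: rhs = 13, matching y values: 8, 9 (2 points).
  x = 4: rhs = 6, matching y values: none (0 points).
  x = 5: rhs = 6, matching y values: none (0 points).
  x = 6: rhs = 2, matching y values: 6, 11 (2 points).
  x = 7: rhs = 0, matching y values: 0 (1 points).
  x = 8: rhs = 6, matching y values: none (0 points).
  x = 9: rhs = 9, matching y values: 3, 14 (2 points).
  x = 10: rhs = 15, matching y values: 7, 10 (2 points).
  x = 11: rhs = 13, matching y values: 8, 9 (2 points).
  x = 12: rhs = 9, matching y values: 3, 14 (2 points).
  x = 13: rhs = 9, matching y values: 3, 14 (2 points).
  x = 14: rhs = 2, matching y values: 6, 11 (2 points).
  x = 15: rhs = 11, matching y values: none (0 points).
  x = 16: rhs = 8, matching y values: 5, 12 (2 points).
Total affine count: 23.
Full point count |E(F_17)| = 23 + 1 = 24.
Hasse bound: |24 − (17+1)| = |6| = 6 ≤ 2√17 ≈ 8.2462 ✓.


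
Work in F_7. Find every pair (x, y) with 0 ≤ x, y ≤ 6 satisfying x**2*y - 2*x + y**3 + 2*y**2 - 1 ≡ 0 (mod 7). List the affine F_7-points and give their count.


Affine F_7-points: {(0, 6), (3, 0), (4, 3), (5, 6), (6, 3)}; count = 5.

For each of the 49 pairs (x, y) ∈ F_7², evaluate f(x, y) mod 7. Record the zeros.
  x = 0: [0↦6, 1↦2, 2↦1, 3↦2, 4↦4, 5↦6, 6↦0]  zeros at y ∈ {6}
  x = 1: [0↦4, 1↦1, 2↦1, 3↦3, 4↦6, 5↦2, 6↦4]  zeros at y ∈ ∅
  x = 2: [0↦2, 1↦2, 2↦5, 3↦3, 4↦2, 5↦1, 6↦6]  zeros at y ∈ ∅
  x = 3: [0↦0, 1↦5, 2↦6, 3↦2, 4↦6, 5↦3, 6↦6]  zeros at y ∈ {0}
  x = 4: [0↦5, 1↦3, 2↦4, 3↦0, 4↦4, 5↦1, 6↦4]  zeros at y ∈ {3}
  x = 5: [0↦3, 1↦3, 2↦6, 3↦4, 4↦3, 5↦2, 6↦0]  zeros at y ∈ {6}
  x = 6: [0↦1, 1↦5, 2↦5, 3↦0, 4↦3, 5↦6, 6↦1]  zeros at y ∈ {3}
Collecting zeros: affine points = {(0, 6), (3, 0), (4, 3), (5, 6), (6, 3)}.
Total count |C(F_7)_aff| = 5.


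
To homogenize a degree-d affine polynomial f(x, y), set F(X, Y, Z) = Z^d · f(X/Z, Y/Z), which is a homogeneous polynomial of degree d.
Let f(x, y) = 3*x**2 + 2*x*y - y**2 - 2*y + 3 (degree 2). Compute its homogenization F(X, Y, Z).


F(X, Y, Z) = 3*X**2 + 2*X*Y - Y**2 - 2*Y*Z + 3*Z**2

deg(f) = 2.
Substitute x = X/Z, y = Y/Z into f, then multiply by Z^2.
  monomial 3·x^2·y^0 ↦ 3·X^2·Y^0·Z^0.
  monomial 2·x^1·y^1 ↦ 2·X^1·Y^1·Z^0.
  monomial -1·x^0·y^2 ↦ -1·X^0·Y^2·Z^0.
  monomial -2·x^0·y^1 ↦ -2·X^0·Y^1·Z^1.
  monomial 3·x^0·y^0 ↦ 3·X^0·Y^0·Z^2.
Collecting: F(X, Y, Z) = 3*X**2 + 2*X*Y - Y**2 - 2*Y*Z + 3*Z**2.


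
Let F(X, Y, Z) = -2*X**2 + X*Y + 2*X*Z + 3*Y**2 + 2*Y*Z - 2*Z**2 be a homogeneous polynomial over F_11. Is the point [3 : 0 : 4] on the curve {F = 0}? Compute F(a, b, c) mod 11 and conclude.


F(3,0,4) ≡ 7 (mod 11); P is NOT on the curve.

Evaluate F(3, 0, 4) term-by-term (mod 11).
  -2*X**2 ↦ -2·9·1·1 = -18
  X*Y ↦ 1·3·0·1 = 0
  2*X*Z ↦ 2·3·1·4 = 24
  3*Y**2 ↦ 3·1·0·1 = 0
  2*Y*Z ↦ 2·1·0·4 = 0
  -2*Z**2 ↦ -2·1·1·16 = -32
Sum: F(3, 0, 4) = (-18) + (0) + (24) + (0) + (0) + (-32) = -26.
Reducing mod 11: -26 ≡ 7 (mod 11).
Since F(a, b, c) ≡ 7 ≠ 0 (mod 11), P does NOT lie on the curve.


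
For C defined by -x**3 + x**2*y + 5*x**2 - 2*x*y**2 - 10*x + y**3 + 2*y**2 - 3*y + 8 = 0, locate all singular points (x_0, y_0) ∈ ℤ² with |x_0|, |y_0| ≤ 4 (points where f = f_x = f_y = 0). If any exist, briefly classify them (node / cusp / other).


Singular points: {(2, 1)}; classification: cusp.

Compute partial derivatives:
  f_x = -3*x**2 + 2*x*y + 10*x - 2*y**2 - 10.
  f_y = x**2 - 4*x*y + 3*y**2 + 4*y - 3.
Scan x_0 ∈ {−4, ..., 4}. For each x_0, f_y(x_0, y) is a polynomial in y; find its integer roots y ∈ {−4, ..., 4}, then test f_x and f at those candidates.
  x = -4: f_y(-4, y) = 3*y**2 + 20*y + 13; no integer root y with |y| ≤ 4.
  x = -3: f_y(-3, y) = 3*y**2 + 16*y + 6; no integer root y with |y| ≤ 4.
  x = -2: f_y(-2, y) = 3*y**2 + 12*y + 1; no integer root y with |y| ≤ 4.
  x = -1: f_y(-1, y) = 3*y**2 + 8*y - 2; no integer root y with |y| ≤ 4.
  x = 0: f_y(0, y) = 3*y**2 + 4*y - 3; no integer root y with |y| ≤ 4.
  x = 1: f_y(1, y) = 3*y**2 - 2; no integer root y with |y| ≤ 4.
  x = 2: f_y(2, y) = 3*y**2 - 4*y + 1; vanishes at y ∈ {1}. (2, 1): f_x = 0, f = 0 — SINGULAR.
  x = 3: f_y(3, y) = 3*y**2 - 8*y + 6; no integer root y with |y| ≤ 4.
  x = 4: f_y(4, y) = 3*y**2 - 12*y + 13; no integer root y with |y| ≤ 4.
Only singular point on the grid: (2, 1).
Classify: substitute x = 2 + u, y = 1 + v and expand: f = -u**3 + u**2*v - 2*u*v**2 + v**3 + v**2.
No constant or linear terms (consistent with a singular point). Quadratic part: v**2. Cubic part: -u**3 + u**2*v - 2*u*v**2 + v**3.
The quadratic part v**2 is a perfect square, so there is a single (double) tangent line v = 0, i.e. y = 1. Restricting the cubic part to that line (v = 0) leaves -u**3 ≠ 0, so f is not divisible by v and the branch is v² ≈ u**3 to lowest order — this is a cusp.
Classification: cusp.


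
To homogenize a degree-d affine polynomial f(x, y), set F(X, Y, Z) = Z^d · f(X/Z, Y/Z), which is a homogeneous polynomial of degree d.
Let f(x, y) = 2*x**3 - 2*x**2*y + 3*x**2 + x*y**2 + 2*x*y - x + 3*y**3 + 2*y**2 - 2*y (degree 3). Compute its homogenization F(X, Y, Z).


F(X, Y, Z) = 2*X**3 - 2*X**2*Y + 3*X**2*Z + X*Y**2 + 2*X*Y*Z - X*Z**2 + 3*Y**3 + 2*Y**2*Z - 2*Y*Z**2

deg(f) = 3.
Substitute x = X/Z, y = Y/Z into f, then multiply by Z^3.
  monomial 2·x^3·y^0 ↦ 2·X^3·Y^0·Z^0.
  monomial -2·x^2·y^1 ↦ -2·X^2·Y^1·Z^0.
  monomial 3·x^2·y^0 ↦ 3·X^2·Y^0·Z^1.
  monomial 1·x^1·y^2 ↦ 1·X^1·Y^2·Z^0.
  monomial 2·x^1·y^1 ↦ 2·X^1·Y^1·Z^1.
  monomial -1·x^1·y^0 ↦ -1·X^1·Y^0·Z^2.
  monomial 3·x^0·y^3 ↦ 3·X^0·Y^3·Z^0.
  monomial 2·x^0·y^2 ↦ 2·X^0·Y^2·Z^1.
  monomial -2·x^0·y^1 ↦ -2·X^0·Y^1·Z^2.
Collecting: F(X, Y, Z) = 2*X**3 - 2*X**2*Y + 3*X**2*Z + X*Y**2 + 2*X*Y*Z - X*Z**2 + 3*Y**3 + 2*Y**2*Z - 2*Y*Z**2.


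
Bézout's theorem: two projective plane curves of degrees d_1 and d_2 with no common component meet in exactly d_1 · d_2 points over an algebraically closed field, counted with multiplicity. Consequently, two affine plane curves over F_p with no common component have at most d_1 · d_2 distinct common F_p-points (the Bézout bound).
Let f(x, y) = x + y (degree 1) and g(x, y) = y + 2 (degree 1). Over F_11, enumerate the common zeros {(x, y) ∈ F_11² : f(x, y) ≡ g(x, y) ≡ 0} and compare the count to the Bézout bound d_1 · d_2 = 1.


Common zeros: {(2, 9)}; count = 1; Bézout bound = 1.

deg(f) = 1, deg(g) = 1, so Bézout bound = 1.
Scan x ∈ F_11. For each x, list the y ∈ F_11 with f(x, y) ≡ 0 and those with g(x, y) ≡ 0 (mod 11); the common zeros in that column are the intersection.
  x = 0: f ≡ 0 at y ∈ {0}; g ≡ 0 at y ∈ {9}; common: ∅.
  x = 1: f ≡ 0 at y ∈ {10}; g ≡ 0 at y ∈ {9}; common: ∅.
  x = 2: f ≡ 0 at y ∈ {9}; g ≡ 0 at y ∈ {9}; common: {9}.
  x = 3: f ≡ 0 at y ∈ {8}; g ≡ 0 at y ∈ {9}; common: ∅.
  x = 4: f ≡ 0 at y ∈ {7}; g ≡ 0 at y ∈ {9}; common: ∅.
  x = 5: f ≡ 0 at y ∈ {6}; g ≡ 0 at y ∈ {9}; common: ∅.
  x = 6: f ≡ 0 at y ∈ {5}; g ≡ 0 at y ∈ {9}; common: ∅.
  x = 7: f ≡ 0 at y ∈ {4}; g ≡ 0 at y ∈ {9}; common: ∅.
  x = 8: f ≡ 0 at y ∈ {3}; g ≡ 0 at y ∈ {9}; common: ∅.
  x = 9: f ≡ 0 at y ∈ {2}; g ≡ 0 at y ∈ {9}; common: ∅.
  x = 10: f ≡ 0 at y ∈ {1}; g ≡ 0 at y ∈ {9}; common: ∅.
Collecting: common zeros = {(2, 9)}, so the count is 1.
Comparison with the Bézout bound: 1 ≤ 1 = deg(f)·deg(g), as expected for curves with no common component (the bound is attained).


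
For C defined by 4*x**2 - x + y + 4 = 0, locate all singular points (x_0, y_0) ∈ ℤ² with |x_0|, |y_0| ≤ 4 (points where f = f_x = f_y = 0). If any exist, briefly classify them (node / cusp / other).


No singular points in the scanned grid; C is smooth there.

Compute partial derivatives:
  f_x = 8*x - 1.
  f_y = 1.
f_y = 1 is a nonzero constant, so f_y never vanishes: no point (x, y) can satisfy f = f_x = f_y = 0. In particular no (x, y) ∈ {−4, ..., 4}² is singular; the curve is smooth.
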